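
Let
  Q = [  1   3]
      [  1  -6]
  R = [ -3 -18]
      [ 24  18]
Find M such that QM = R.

M = [[6, -6], [-3, -4]]

Left-multiplying both sides by Q⁻¹ gives M = Q⁻¹R.
det Q = -9; the adjugate gives Q⁻¹ = [[2/3, 1/3], [1/9, -1/9]].
M = Q⁻¹R = [[2/3, 1/3], [1/9, -1/9]] · [[-3, -18], [24, 18]] = [[6, -6], [-3, -4]].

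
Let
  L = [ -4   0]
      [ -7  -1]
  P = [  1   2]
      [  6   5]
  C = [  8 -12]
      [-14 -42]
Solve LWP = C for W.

Left-multiply by L⁻¹ and right-multiply by P⁻¹: W = L⁻¹CP⁻¹.
L has determinant 4; L⁻¹ = [[-1/4, 0], [7/4, -1]].
det P = -7; the adjugate gives P⁻¹ = [[-5/7, 2/7], [6/7, -1/7]].
L⁻¹C = [[-2, 3], [28, 21]].
W = (L⁻¹C)P⁻¹ = [[4, -1], [-2, 5]].

W = [[4, -1], [-2, 5]]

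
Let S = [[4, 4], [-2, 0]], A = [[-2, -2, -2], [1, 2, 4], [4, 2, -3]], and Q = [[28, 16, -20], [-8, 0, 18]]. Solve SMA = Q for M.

Left-multiply by S⁻¹ and right-multiply by A⁻¹: M = S⁻¹QA⁻¹.
S has determinant 8; S⁻¹ = [[0, -1/2], [1/4, 1/2]].
det A = 2; the adjugate gives A⁻¹ = [[-7, -5, -2], [19/2, 7, 3], [-3, -2, -1]].
S⁻¹Q = [[4, 0, -9], [3, 4, 4]].
M = (S⁻¹Q)A⁻¹ = [[-1, -2, 1], [5, 5, 2]].

M = [[-1, -2, 1], [5, 5, 2]]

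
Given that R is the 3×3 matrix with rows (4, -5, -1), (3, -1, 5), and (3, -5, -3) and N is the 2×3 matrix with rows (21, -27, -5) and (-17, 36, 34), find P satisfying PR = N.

P = [[0, 2, 5], [-5, 4, -3]]

Right-multiplying both sides by R⁻¹ gives P = NR⁻¹.
R has determinant 4; R⁻¹ = [[7, -5/2, -13/2], [6, -9/4, -23/4], [-3, 5/4, 11/4]].
P = NR⁻¹ = [[21, -27, -5], [-17, 36, 34]] · [[7, -5/2, -13/2], [6, -9/4, -23/4], [-3, 5/4, 11/4]] = [[0, 2, 5], [-5, 4, -3]].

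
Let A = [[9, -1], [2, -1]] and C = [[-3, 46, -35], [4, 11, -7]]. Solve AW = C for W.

A is on the left of W, so left-multiply by A⁻¹: W = A⁻¹C.
A has determinant -7; A⁻¹ = [[1/7, -1/7], [2/7, -9/7]].
W = A⁻¹C = [[1/7, -1/7], [2/7, -9/7]] · [[-3, 46, -35], [4, 11, -7]] = [[-1, 5, -4], [-6, -1, -1]].

W = [[-1, 5, -4], [-6, -1, -1]]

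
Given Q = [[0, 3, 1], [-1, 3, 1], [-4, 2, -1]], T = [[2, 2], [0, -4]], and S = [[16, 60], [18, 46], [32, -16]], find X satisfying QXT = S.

X = Q⁻¹ST⁻¹ (apply Q⁻¹ on the left and T⁻¹ on the right).
det Q = -5, so Q⁻¹ = [[1, -1, 0], [1, -4/5, 1/5], [-2, 12/5, -3/5]].
det T = -8, so T⁻¹ = [[1/2, 1/4], [0, -1/4]].
Q⁻¹S = [[-2, 14], [8, 20], [-8, 0]].
X = (Q⁻¹S)T⁻¹ = [[-1, -4], [4, -3], [-4, -2]].

X = [[-1, -4], [4, -3], [-4, -2]]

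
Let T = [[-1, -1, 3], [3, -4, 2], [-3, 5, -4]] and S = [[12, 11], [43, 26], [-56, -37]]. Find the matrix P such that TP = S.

T is on the left of P, so left-multiply by T⁻¹: P = T⁻¹S.
det T = -3; the adjugate gives T⁻¹ = [[-2, -11/3, -10/3], [-2, -13/3, -11/3], [-1, -8/3, -7/3]].
P = T⁻¹S = [[-2, -11/3, -10/3], [-2, -13/3, -11/3], [-1, -8/3, -7/3]] · [[12, 11], [43, 26], [-56, -37]] = [[5, 6], [-5, 1], [4, 6]].

P = [[5, 6], [-5, 1], [4, 6]]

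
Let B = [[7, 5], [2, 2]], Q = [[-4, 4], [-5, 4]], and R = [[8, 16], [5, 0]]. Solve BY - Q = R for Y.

Y = [[2, 5], [-2, -3]]

BY = R + Q = [[4, 20], [0, 4]].
B is on the left of Y, so left-multiply by B⁻¹: Y = B⁻¹(R + Q).
det B = 4, so B⁻¹ = [[1/2, -5/4], [-1/2, 7/4]].
Y = B⁻¹(R + Q) = [[2, 5], [-2, -3]].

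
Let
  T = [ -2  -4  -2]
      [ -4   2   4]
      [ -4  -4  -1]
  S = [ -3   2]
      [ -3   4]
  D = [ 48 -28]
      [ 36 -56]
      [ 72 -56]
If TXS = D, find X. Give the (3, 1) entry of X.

0

X = T⁻¹DS⁻¹ (apply T⁻¹ on the left and S⁻¹ on the right).
det T = 4, so T⁻¹ = [[7/2, 1, -3], [-5, -3/2, 4], [6, 2, -5]].
det S = -6, so S⁻¹ = [[-2/3, 1/3], [-1/2, 1/2]].
T⁻¹D = [[-12, 14], [-6, 0], [0, 0]].
X = (T⁻¹D)S⁻¹ = [[1, 3], [4, -2], [0, 0]].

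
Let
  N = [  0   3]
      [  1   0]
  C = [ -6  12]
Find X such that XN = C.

X = [[4, -6]]

Since N sits to the right of X, X = CN⁻¹.
N has determinant -3; N⁻¹ = [[0, 1], [1/3, 0]].
X = CN⁻¹ = [[-6, 12]] · [[0, 1], [1/3, 0]] = [[4, -6]].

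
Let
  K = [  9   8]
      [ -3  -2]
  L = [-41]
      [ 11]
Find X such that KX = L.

X = [[-1], [-4]]

Left-multiplying both sides by K⁻¹ gives X = K⁻¹L.
K has determinant 6; K⁻¹ = [[-1/3, -4/3], [1/2, 3/2]].
X = K⁻¹L = [[-1/3, -4/3], [1/2, 3/2]] · [[-41], [11]] = [[-1], [-4]].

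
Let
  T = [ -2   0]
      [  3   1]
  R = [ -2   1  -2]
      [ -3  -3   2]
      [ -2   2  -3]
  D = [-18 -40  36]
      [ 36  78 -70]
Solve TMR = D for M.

Isolating M: multiply by T⁻¹ from the left and R⁻¹ from the right, so M = T⁻¹DR⁻¹.
det T = -2, so T⁻¹ = [[-1/2, 0], [3/2, 1]].
det R = 1; the adjugate gives R⁻¹ = [[5, -1, -4], [-13, 2, 10], [-12, 2, 9]].
T⁻¹D = [[9, 20, -18], [9, 18, -16]].
M = (T⁻¹D)R⁻¹ = [[1, -5, 2], [3, -5, 0]].

M = [[1, -5, 2], [3, -5, 0]]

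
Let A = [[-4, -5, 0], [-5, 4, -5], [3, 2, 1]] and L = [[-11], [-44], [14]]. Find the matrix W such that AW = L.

W = [[4], [-1], [4]]

Since A multiplies W on the left, W = A⁻¹L.
det A = -6, so A⁻¹ = [[-7/3, -5/6, -25/6], [5/3, 2/3, 10/3], [11/3, 7/6, 41/6]].
W = A⁻¹L = [[-7/3, -5/6, -25/6], [5/3, 2/3, 10/3], [11/3, 7/6, 41/6]] · [[-11], [-44], [14]] = [[4], [-1], [4]].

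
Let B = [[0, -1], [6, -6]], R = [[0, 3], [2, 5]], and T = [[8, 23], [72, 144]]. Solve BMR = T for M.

M = [[-3, 2], [-1, -4]]

M = B⁻¹TR⁻¹ (apply B⁻¹ on the left and R⁻¹ on the right).
det B = 6; the adjugate gives B⁻¹ = [[-1, 1/6], [-1, 0]].
R has determinant -6; R⁻¹ = [[-5/6, 1/2], [1/3, 0]].
B⁻¹T = [[4, 1], [-8, -23]].
M = (B⁻¹T)R⁻¹ = [[-3, 2], [-1, -4]].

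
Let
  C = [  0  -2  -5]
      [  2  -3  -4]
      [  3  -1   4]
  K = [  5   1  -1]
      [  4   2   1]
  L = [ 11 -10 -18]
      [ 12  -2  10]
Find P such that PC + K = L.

PC = L − K = [[6, -11, -17], [8, -4, 9]].
C is on the right of P, so right-multiply by C⁻¹: P = (L − K)C⁻¹.
C has determinant 5; C⁻¹ = [[-16/5, 13/5, -7/5], [-4, 3, -2], [7/5, -6/5, 4/5]].
P = (L − K)C⁻¹ = [[1, 3, 0], [3, -2, 4]].

P = [[1, 3, 0], [3, -2, 4]]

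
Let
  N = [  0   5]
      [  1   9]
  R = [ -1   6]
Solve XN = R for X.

N is on the right of X, so right-multiply by N⁻¹: X = RN⁻¹.
N has determinant -5; N⁻¹ = [[-9/5, 1], [1/5, 0]].
X = RN⁻¹ = [[-1, 6]] · [[-9/5, 1], [1/5, 0]] = [[3, -1]].

X = [[3, -1]]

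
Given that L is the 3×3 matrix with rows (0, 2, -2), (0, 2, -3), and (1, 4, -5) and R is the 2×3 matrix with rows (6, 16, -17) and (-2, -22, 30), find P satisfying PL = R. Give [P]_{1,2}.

Right-multiplying both sides by L⁻¹ gives P = RL⁻¹.
det L = -2; the adjugate gives L⁻¹ = [[-1, -1, 1], [3/2, -1, 0], [1, -1, 0]].
P = RL⁻¹ = [[6, 16, -17], [-2, -22, 30]] · [[-1, -1, 1], [3/2, -1, 0], [1, -1, 0]] = [[1, -5, 6], [-1, -6, -2]].

-5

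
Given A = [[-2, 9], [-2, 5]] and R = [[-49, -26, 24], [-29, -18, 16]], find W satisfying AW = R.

W = [[2, 4, -3], [-5, -2, 2]]

A is on the left of W, so left-multiply by A⁻¹: W = A⁻¹R.
det A = 8; the adjugate gives A⁻¹ = [[5/8, -9/8], [1/4, -1/4]].
W = A⁻¹R = [[5/8, -9/8], [1/4, -1/4]] · [[-49, -26, 24], [-29, -18, 16]] = [[2, 4, -3], [-5, -2, 2]].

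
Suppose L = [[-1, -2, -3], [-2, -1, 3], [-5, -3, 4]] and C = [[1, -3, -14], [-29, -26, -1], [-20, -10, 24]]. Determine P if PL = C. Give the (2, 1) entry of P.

6

Since L sits to the right of P, P = CL⁻¹.
det L = 6, so L⁻¹ = [[5/6, 17/6, -3/2], [-7/6, -19/6, 3/2], [1/6, 7/6, -1/2]].
P = CL⁻¹ = [[1, -3, -14], [-29, -26, -1], [-20, -10, 24]] · [[5/6, 17/6, -3/2], [-7/6, -19/6, 3/2], [1/6, 7/6, -1/2]] = [[2, -4, 1], [6, -1, 5], [-1, 3, 3]].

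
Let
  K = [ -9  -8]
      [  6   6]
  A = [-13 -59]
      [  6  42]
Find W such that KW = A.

W = [[5, 3], [-4, 4]]

K is on the left of W, so left-multiply by K⁻¹: W = K⁻¹A.
det K = -6, so K⁻¹ = [[-1, -4/3], [1, 3/2]].
W = K⁻¹A = [[-1, -4/3], [1, 3/2]] · [[-13, -59], [6, 42]] = [[5, 3], [-4, 4]].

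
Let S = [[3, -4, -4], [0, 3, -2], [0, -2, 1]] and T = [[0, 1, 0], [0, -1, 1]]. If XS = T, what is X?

Since S sits to the right of X, X = TS⁻¹.
S has determinant -3; S⁻¹ = [[1/3, -4, -20/3], [0, -1, -2], [0, -2, -3]].
X = TS⁻¹ = [[0, 1, 0], [0, -1, 1]] · [[1/3, -4, -20/3], [0, -1, -2], [0, -2, -3]] = [[0, -1, -2], [0, -1, -1]].

X = [[0, -1, -2], [0, -1, -1]]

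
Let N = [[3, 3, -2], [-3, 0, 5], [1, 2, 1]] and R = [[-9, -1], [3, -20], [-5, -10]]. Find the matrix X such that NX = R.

Left-multiplying both sides by N⁻¹ gives X = N⁻¹R.
det N = 6; the adjugate gives N⁻¹ = [[-5/3, -7/6, 5/2], [4/3, 5/6, -3/2], [-1, -1/2, 3/2]].
X = N⁻¹R = [[-5/3, -7/6, 5/2], [4/3, 5/6, -3/2], [-1, -1/2, 3/2]] · [[-9, -1], [3, -20], [-5, -10]] = [[-1, 0], [-2, -3], [0, -4]].

X = [[-1, 0], [-2, -3], [0, -4]]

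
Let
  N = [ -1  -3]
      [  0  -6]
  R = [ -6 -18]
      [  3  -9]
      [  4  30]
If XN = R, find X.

X = [[6, 0], [-3, 3], [-4, -3]]

Right-multiplying both sides by N⁻¹ gives X = RN⁻¹.
det N = 6; the adjugate gives N⁻¹ = [[-1, 1/2], [0, -1/6]].
X = RN⁻¹ = [[-6, -18], [3, -9], [4, 30]] · [[-1, 1/2], [0, -1/6]] = [[6, 0], [-3, 3], [-4, -3]].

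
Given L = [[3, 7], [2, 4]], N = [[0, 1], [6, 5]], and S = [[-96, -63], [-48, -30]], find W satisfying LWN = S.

W = [[1, 4], [2, -4]]

Isolating W: multiply by L⁻¹ from the left and N⁻¹ from the right, so W = L⁻¹SN⁻¹.
det L = -2; the adjugate gives L⁻¹ = [[-2, 7/2], [1, -3/2]].
N has determinant -6; N⁻¹ = [[-5/6, 1/6], [1, 0]].
L⁻¹S = [[24, 21], [-24, -18]].
W = (L⁻¹S)N⁻¹ = [[1, 4], [2, -4]].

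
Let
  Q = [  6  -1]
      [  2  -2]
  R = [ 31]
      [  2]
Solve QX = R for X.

X = [[6], [5]]

Q is on the left of X, so left-multiply by Q⁻¹: X = Q⁻¹R.
det Q = -10, so Q⁻¹ = [[1/5, -1/10], [1/5, -3/5]].
X = Q⁻¹R = [[1/5, -1/10], [1/5, -3/5]] · [[31], [2]] = [[6], [5]].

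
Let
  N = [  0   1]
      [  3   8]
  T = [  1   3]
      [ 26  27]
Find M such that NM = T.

Left-multiplying both sides by N⁻¹ gives M = N⁻¹T.
N has determinant -3; N⁻¹ = [[-8/3, 1/3], [1, 0]].
M = N⁻¹T = [[-8/3, 1/3], [1, 0]] · [[1, 3], [26, 27]] = [[6, 1], [1, 3]].

M = [[6, 1], [1, 3]]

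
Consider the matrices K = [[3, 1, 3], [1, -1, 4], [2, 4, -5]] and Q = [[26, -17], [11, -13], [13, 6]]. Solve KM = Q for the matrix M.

M = [[4, -4], [5, 1], [3, -2]]

K is on the left of M, so left-multiply by K⁻¹: M = K⁻¹Q.
K has determinant -2; K⁻¹ = [[11/2, -17/2, -7/2], [-13/2, 21/2, 9/2], [-3, 5, 2]].
M = K⁻¹Q = [[11/2, -17/2, -7/2], [-13/2, 21/2, 9/2], [-3, 5, 2]] · [[26, -17], [11, -13], [13, 6]] = [[4, -4], [5, 1], [3, -2]].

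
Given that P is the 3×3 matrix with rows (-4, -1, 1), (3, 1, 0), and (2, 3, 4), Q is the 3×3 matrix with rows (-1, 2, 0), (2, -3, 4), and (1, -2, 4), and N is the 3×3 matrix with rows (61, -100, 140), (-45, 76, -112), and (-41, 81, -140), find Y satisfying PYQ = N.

Y = [[0, -3, -4], [3, -5, -2], [-1, 5, -5]]

Y = P⁻¹NQ⁻¹ (apply P⁻¹ on the left and Q⁻¹ on the right).
det P = 3, so P⁻¹ = [[4/3, 7/3, -1/3], [-4, -6, 1], [7/3, 10/3, -1/3]].
det Q = -4, so Q⁻¹ = [[1, 2, -2], [1, 1, -1], [1/4, 0, 1/4]].
P⁻¹N = [[-10, 17, -28], [-15, 25, -28], [6, -7, 0]].
Y = (P⁻¹N)Q⁻¹ = [[0, -3, -4], [3, -5, -2], [-1, 5, -5]].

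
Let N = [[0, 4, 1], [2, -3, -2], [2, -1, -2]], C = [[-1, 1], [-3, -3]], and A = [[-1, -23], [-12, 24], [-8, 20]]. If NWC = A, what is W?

Isolating W: multiply by N⁻¹ from the left and C⁻¹ from the right, so W = N⁻¹AC⁻¹.
N has determinant 4; N⁻¹ = [[1, 7/4, -5/4], [0, -1/2, 1/2], [1, 2, -2]].
det C = 6; the adjugate gives C⁻¹ = [[-1/2, -1/6], [1/2, -1/6]].
N⁻¹A = [[-12, -6], [2, -2], [-9, -15]].
W = (N⁻¹A)C⁻¹ = [[3, 3], [-2, 0], [-3, 4]].

W = [[3, 3], [-2, 0], [-3, 4]]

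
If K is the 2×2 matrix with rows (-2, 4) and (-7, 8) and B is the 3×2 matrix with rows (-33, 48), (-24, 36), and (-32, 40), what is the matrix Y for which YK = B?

Y = [[6, 3], [5, 2], [2, 4]]

Since K sits to the right of Y, Y = BK⁻¹.
K has determinant 12; K⁻¹ = [[2/3, -1/3], [7/12, -1/6]].
Y = BK⁻¹ = [[-33, 48], [-24, 36], [-32, 40]] · [[2/3, -1/3], [7/12, -1/6]] = [[6, 3], [5, 2], [2, 4]].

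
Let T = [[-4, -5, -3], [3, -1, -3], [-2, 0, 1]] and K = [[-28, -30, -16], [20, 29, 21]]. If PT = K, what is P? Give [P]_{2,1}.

Since T sits to the right of P, P = KT⁻¹.
det T = -5, so T⁻¹ = [[1/5, -1, -12/5], [-3/5, 2, 21/5], [2/5, -2, -19/5]].
P = KT⁻¹ = [[-28, -30, -16], [20, 29, 21]] · [[1/5, -1, -12/5], [-3/5, 2, 21/5], [2/5, -2, -19/5]] = [[6, 0, 2], [-5, -4, -6]].

-5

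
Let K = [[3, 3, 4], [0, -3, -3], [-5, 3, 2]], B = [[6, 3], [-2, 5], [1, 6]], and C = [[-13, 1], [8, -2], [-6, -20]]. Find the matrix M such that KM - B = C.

KM = C + B = [[-7, 4], [6, 3], [-5, -14]].
Left-multiplying both sides by K⁻¹ gives M = K⁻¹(C + B).
K has determinant -6; K⁻¹ = [[-1/2, -1, -1/2], [-5/2, -13/3, -3/2], [5/2, 4, 3/2]].
M = K⁻¹(C + B) = [[0, 2], [-1, -2], [-1, 1]].

M = [[0, 2], [-1, -2], [-1, 1]]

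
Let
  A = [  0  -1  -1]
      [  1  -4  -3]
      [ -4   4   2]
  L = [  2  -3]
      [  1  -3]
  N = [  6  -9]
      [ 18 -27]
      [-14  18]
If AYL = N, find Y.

Left-multiply by A⁻¹ and right-multiply by L⁻¹: Y = A⁻¹NL⁻¹.
det A = 2; the adjugate gives A⁻¹ = [[2, -1, -1/2], [5, -2, -1/2], [-6, 2, 1/2]].
det L = -3; the adjugate gives L⁻¹ = [[1, -1], [1/3, -2/3]].
A⁻¹N = [[1, 0], [1, 0], [-7, 9]].
Y = (A⁻¹N)L⁻¹ = [[1, -1], [1, -1], [-4, 1]].

Y = [[1, -1], [1, -1], [-4, 1]]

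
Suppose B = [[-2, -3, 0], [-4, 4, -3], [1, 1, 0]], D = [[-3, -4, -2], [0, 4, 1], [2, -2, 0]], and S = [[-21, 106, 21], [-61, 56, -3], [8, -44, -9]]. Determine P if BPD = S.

P = B⁻¹SD⁻¹ (apply B⁻¹ on the left and D⁻¹ on the right).
det B = 3; the adjugate gives B⁻¹ = [[1, 0, 3], [-1, 0, -2], [-8/3, -1/3, -20/3]].
D has determinant 2; D⁻¹ = [[1, 2, 2], [1, 2, 3/2], [-4, -7, -6]].
B⁻¹S = [[3, -26, -6], [5, -18, -3], [23, -8, 5]].
P = (B⁻¹S)D⁻¹ = [[1, -4, 3], [-1, -5, 1], [-5, -5, 4]].

P = [[1, -4, 3], [-1, -5, 1], [-5, -5, 4]]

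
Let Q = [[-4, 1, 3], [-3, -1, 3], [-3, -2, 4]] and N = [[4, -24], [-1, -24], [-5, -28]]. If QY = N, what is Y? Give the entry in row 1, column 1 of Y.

-3

Since Q multiplies Y on the left, Y = Q⁻¹N.
Q has determinant 4; Q⁻¹ = [[1/2, -5/2, 3/2], [3/4, -7/4, 3/4], [3/4, -11/4, 7/4]].
Y = Q⁻¹N = [[1/2, -5/2, 3/2], [3/4, -7/4, 3/4], [3/4, -11/4, 7/4]] · [[4, -24], [-1, -24], [-5, -28]] = [[-3, 6], [1, 3], [-3, -1]].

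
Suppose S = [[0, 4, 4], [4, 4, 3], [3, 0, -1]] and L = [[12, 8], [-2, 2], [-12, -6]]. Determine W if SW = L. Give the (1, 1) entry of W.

Left-multiplying both sides by S⁻¹ gives W = S⁻¹L.
det S = 4; the adjugate gives S⁻¹ = [[-1, 1, -1], [13/4, -3, 4], [-3, 3, -4]].
W = S⁻¹L = [[-1, 1, -1], [13/4, -3, 4], [-3, 3, -4]] · [[12, 8], [-2, 2], [-12, -6]] = [[-2, 0], [-3, -4], [6, 6]].

-2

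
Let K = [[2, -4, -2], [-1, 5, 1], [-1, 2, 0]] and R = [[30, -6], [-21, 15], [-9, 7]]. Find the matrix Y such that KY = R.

Since K multiplies Y on the left, Y = K⁻¹R.
K has determinant -6; K⁻¹ = [[1/3, 2/3, -1], [1/6, 1/3, 0], [-1/2, 0, -1]].
Y = K⁻¹R = [[1/3, 2/3, -1], [1/6, 1/3, 0], [-1/2, 0, -1]] · [[30, -6], [-21, 15], [-9, 7]] = [[5, 1], [-2, 4], [-6, -4]].

Y = [[5, 1], [-2, 4], [-6, -4]]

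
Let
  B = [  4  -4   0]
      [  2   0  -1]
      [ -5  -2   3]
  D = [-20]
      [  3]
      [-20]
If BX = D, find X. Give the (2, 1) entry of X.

6

Since B multiplies X on the left, X = B⁻¹D.
det B = -4, so B⁻¹ = [[1/2, -3, -1], [1/4, -3, -1], [1, -7, -2]].
X = B⁻¹D = [[1/2, -3, -1], [1/4, -3, -1], [1, -7, -2]] · [[-20], [3], [-20]] = [[1], [6], [-1]].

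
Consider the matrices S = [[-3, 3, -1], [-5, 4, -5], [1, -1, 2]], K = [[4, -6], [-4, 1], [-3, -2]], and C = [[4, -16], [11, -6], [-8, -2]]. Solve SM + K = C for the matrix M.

SM = C − K = [[0, -10], [15, -7], [-5, 0]].
S is on the left of M, so left-multiply by S⁻¹: M = S⁻¹(C − K).
S has determinant 5; S⁻¹ = [[3/5, -1, -11/5], [1, -1, -2], [1/5, 0, 3/5]].
M = S⁻¹(C − K) = [[-4, 1], [-5, -3], [-3, -2]].

M = [[-4, 1], [-5, -3], [-3, -2]]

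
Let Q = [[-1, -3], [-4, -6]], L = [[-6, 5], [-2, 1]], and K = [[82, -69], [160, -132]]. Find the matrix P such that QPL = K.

P = [[-1, 2], [5, -1]]

Isolating P: multiply by Q⁻¹ from the left and L⁻¹ from the right, so P = Q⁻¹KL⁻¹.
det Q = -6; the adjugate gives Q⁻¹ = [[1, -1/2], [-2/3, 1/6]].
det L = 4; the adjugate gives L⁻¹ = [[1/4, -5/4], [1/2, -3/2]].
Q⁻¹K = [[2, -3], [-28, 24]].
P = (Q⁻¹K)L⁻¹ = [[-1, 2], [5, -1]].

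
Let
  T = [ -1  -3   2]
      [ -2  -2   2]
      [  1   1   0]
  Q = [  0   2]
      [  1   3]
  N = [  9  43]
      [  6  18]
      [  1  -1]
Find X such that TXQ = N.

Left-multiply by T⁻¹ and right-multiply by Q⁻¹: X = T⁻¹NQ⁻¹.
det T = -4; the adjugate gives T⁻¹ = [[1/2, -1/2, 1/2], [-1/2, 1/2, 1/2], [0, 1/2, 1]].
det Q = -2; the adjugate gives Q⁻¹ = [[-3/2, 1], [1/2, 0]].
T⁻¹N = [[2, 12], [-1, -13], [4, 8]].
X = (T⁻¹N)Q⁻¹ = [[3, 2], [-5, -1], [-2, 4]].

X = [[3, 2], [-5, -1], [-2, 4]]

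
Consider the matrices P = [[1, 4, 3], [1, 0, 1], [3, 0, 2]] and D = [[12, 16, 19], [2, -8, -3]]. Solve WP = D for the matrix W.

W = [[4, 5, 1], [-2, 1, 1]]

Right-multiplying both sides by P⁻¹ gives W = DP⁻¹.
det P = 4, so P⁻¹ = [[0, -2, 1], [1/4, -7/4, 1/2], [0, 3, -1]].
W = DP⁻¹ = [[12, 16, 19], [2, -8, -3]] · [[0, -2, 1], [1/4, -7/4, 1/2], [0, 3, -1]] = [[4, 5, 1], [-2, 1, 1]].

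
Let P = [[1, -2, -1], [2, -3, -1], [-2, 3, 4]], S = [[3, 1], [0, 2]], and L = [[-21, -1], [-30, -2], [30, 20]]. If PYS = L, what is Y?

Y = [[1, -4], [4, -5], [0, 3]]

Isolating Y: multiply by P⁻¹ from the left and S⁻¹ from the right, so Y = P⁻¹LS⁻¹.
P has determinant 3; P⁻¹ = [[-3, 5/3, -1/3], [-2, 2/3, -1/3], [0, 1/3, 1/3]].
det S = 6; the adjugate gives S⁻¹ = [[1/3, -1/6], [0, 1/2]].
P⁻¹L = [[3, -7], [12, -6], [0, 6]].
Y = (P⁻¹L)S⁻¹ = [[1, -4], [4, -5], [0, 3]].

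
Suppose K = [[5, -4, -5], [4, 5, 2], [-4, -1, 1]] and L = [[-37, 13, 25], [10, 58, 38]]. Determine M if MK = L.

M = [[-5, -1, 2], [-6, 6, -4]]

Right-multiplying both sides by K⁻¹ gives M = LK⁻¹.
det K = 3, so K⁻¹ = [[7/3, 3, 17/3], [-4, -5, -10], [16/3, 7, 41/3]].
M = LK⁻¹ = [[-37, 13, 25], [10, 58, 38]] · [[7/3, 3, 17/3], [-4, -5, -10], [16/3, 7, 41/3]] = [[-5, -1, 2], [-6, 6, -4]].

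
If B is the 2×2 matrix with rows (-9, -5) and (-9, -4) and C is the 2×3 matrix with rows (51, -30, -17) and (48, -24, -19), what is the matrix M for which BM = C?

M = [[-4, 0, 3], [-3, 6, -2]]

Since B multiplies M on the left, M = B⁻¹C.
det B = -9; the adjugate gives B⁻¹ = [[4/9, -5/9], [-1, 1]].
M = B⁻¹C = [[4/9, -5/9], [-1, 1]] · [[51, -30, -17], [48, -24, -19]] = [[-4, 0, 3], [-3, 6, -2]].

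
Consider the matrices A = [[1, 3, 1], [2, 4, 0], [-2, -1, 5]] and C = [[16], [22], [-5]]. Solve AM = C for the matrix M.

A is on the left of M, so left-multiply by A⁻¹: M = A⁻¹C.
det A = -4, so A⁻¹ = [[-5, 4, 1], [5/2, -7/4, -1/2], [-3/2, 5/4, 1/2]].
M = A⁻¹C = [[-5, 4, 1], [5/2, -7/4, -1/2], [-3/2, 5/4, 1/2]] · [[16], [22], [-5]] = [[3], [4], [1]].

M = [[3], [4], [1]]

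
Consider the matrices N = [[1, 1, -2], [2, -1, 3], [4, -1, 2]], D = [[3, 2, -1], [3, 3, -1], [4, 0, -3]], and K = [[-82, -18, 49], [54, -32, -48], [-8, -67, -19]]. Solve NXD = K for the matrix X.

Left-multiply by N⁻¹ and right-multiply by D⁻¹: X = N⁻¹KD⁻¹.
N has determinant 5; N⁻¹ = [[1/5, 0, 1/5], [8/5, 2, -7/5], [2/5, 1, -3/5]].
det D = -5; the adjugate gives D⁻¹ = [[9/5, -6/5, -1/5], [-1, 1, 0], [12/5, -8/5, -3/5]].
N⁻¹K = [[-18, -17, 6], [-12, 1, 9], [26, 1, -17]].
X = (N⁻¹K)D⁻¹ = [[-1, -5, 0], [-1, 1, -3], [5, -3, 5]].

X = [[-1, -5, 0], [-1, 1, -3], [5, -3, 5]]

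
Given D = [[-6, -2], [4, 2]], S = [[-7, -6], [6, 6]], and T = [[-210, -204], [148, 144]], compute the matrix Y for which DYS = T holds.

Y = D⁻¹TS⁻¹ (apply D⁻¹ on the left and S⁻¹ on the right).
det D = -4; the adjugate gives D⁻¹ = [[-1/2, -1/2], [1, 3/2]].
det S = -6; the adjugate gives S⁻¹ = [[-1, -1], [1, 7/6]].
D⁻¹T = [[31, 30], [12, 12]].
Y = (D⁻¹T)S⁻¹ = [[-1, 4], [0, 2]].

Y = [[-1, 4], [0, 2]]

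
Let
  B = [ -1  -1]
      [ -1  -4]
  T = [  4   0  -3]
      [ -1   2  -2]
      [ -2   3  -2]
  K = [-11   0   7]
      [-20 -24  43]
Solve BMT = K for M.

M = [[1, -4, 0], [2, 1, 2]]

Isolating M: multiply by B⁻¹ from the left and T⁻¹ from the right, so M = B⁻¹KT⁻¹.
det B = 3, so B⁻¹ = [[-4/3, 1/3], [1/3, -1/3]].
det T = 5; the adjugate gives T⁻¹ = [[2/5, -9/5, 6/5], [2/5, -14/5, 11/5], [1/5, -12/5, 8/5]].
B⁻¹K = [[8, -8, 5], [3, 8, -12]].
M = (B⁻¹K)T⁻¹ = [[1, -4, 0], [2, 1, 2]].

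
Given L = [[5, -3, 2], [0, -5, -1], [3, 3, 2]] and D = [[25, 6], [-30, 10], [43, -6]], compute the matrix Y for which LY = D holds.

Y = [[6, 0], [5, -2], [5, 0]]

Left-multiplying both sides by L⁻¹ gives Y = L⁻¹D.
det L = 4; the adjugate gives L⁻¹ = [[-7/4, 3, 13/4], [-3/4, 1, 5/4], [15/4, -6, -25/4]].
Y = L⁻¹D = [[-7/4, 3, 13/4], [-3/4, 1, 5/4], [15/4, -6, -25/4]] · [[25, 6], [-30, 10], [43, -6]] = [[6, 0], [5, -2], [5, 0]].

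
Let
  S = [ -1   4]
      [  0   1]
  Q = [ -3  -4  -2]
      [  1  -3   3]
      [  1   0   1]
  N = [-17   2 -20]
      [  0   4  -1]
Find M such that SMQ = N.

M = [[-5, 2, 0], [-1, 0, -3]]

M = S⁻¹NQ⁻¹ (apply S⁻¹ on the left and Q⁻¹ on the right).
det S = -1; the adjugate gives S⁻¹ = [[-1, 4], [0, 1]].
Q has determinant -5; Q⁻¹ = [[3/5, -4/5, 18/5], [-2/5, 1/5, -7/5], [-3/5, 4/5, -13/5]].
S⁻¹N = [[17, 14, 16], [0, 4, -1]].
M = (S⁻¹N)Q⁻¹ = [[-5, 2, 0], [-1, 0, -3]].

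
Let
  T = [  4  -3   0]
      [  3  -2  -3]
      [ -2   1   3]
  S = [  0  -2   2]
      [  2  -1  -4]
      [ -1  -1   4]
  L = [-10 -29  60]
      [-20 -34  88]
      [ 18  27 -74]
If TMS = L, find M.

M = T⁻¹LS⁻¹ (apply T⁻¹ on the left and S⁻¹ on the right).
T has determinant -3; T⁻¹ = [[1, -3, -3], [1, -4, -4], [1/3, -2/3, -1/3]].
det S = 2, so S⁻¹ = [[-4, 3, 5], [-2, 1, 2], [-3/2, 1, 2]].
T⁻¹L = [[-4, -8, 18], [-2, -1, 4], [4, 4, -14]].
M = (T⁻¹L)S⁻¹ = [[5, -2, 0], [4, -3, -4], [-3, 2, 0]].

M = [[5, -2, 0], [4, -3, -4], [-3, 2, 0]]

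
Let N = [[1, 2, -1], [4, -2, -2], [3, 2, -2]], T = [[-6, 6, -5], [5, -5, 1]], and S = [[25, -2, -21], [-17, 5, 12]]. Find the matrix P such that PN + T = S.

P = [[-4, 5, 5], [1, -5, -1]]

PN = S − T = [[31, -8, -16], [-22, 10, 11]].
Right-multiplying both sides by N⁻¹ gives P = (S − T)N⁻¹.
det N = -2, so N⁻¹ = [[-4, -1, 3], [-1, -1/2, 1], [-7, -2, 5]].
P = (S − T)N⁻¹ = [[-4, 5, 5], [1, -5, -1]].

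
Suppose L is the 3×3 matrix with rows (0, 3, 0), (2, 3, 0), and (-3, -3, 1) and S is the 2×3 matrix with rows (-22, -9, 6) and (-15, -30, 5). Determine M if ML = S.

L is on the right of M, so right-multiply by L⁻¹: M = SL⁻¹.
det L = -6; the adjugate gives L⁻¹ = [[-1/2, 1/2, 0], [1/3, 0, 0], [-1/2, 3/2, 1]].
M = SL⁻¹ = [[-22, -9, 6], [-15, -30, 5]] · [[-1/2, 1/2, 0], [1/3, 0, 0], [-1/2, 3/2, 1]] = [[5, -2, 6], [-5, 0, 5]].

M = [[5, -2, 6], [-5, 0, 5]]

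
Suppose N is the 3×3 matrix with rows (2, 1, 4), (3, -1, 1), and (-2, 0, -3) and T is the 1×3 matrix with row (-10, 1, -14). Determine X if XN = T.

Since N sits to the right of X, X = TN⁻¹.
det N = 5, so N⁻¹ = [[3/5, 3/5, 1], [7/5, 2/5, 2], [-2/5, -2/5, -1]].
X = TN⁻¹ = [[-10, 1, -14]] · [[3/5, 3/5, 1], [7/5, 2/5, 2], [-2/5, -2/5, -1]] = [[1, 0, 6]].

X = [[1, 0, 6]]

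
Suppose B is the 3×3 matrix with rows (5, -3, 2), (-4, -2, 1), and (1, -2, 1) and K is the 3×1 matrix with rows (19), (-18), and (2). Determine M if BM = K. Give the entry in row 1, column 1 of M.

Since B multiplies M on the left, M = B⁻¹K.
B has determinant 5; B⁻¹ = [[0, -1/5, 1/5], [1, 3/5, -13/5], [2, 7/5, -22/5]].
M = B⁻¹K = [[0, -1/5, 1/5], [1, 3/5, -13/5], [2, 7/5, -22/5]] · [[19], [-18], [2]] = [[4], [3], [4]].

4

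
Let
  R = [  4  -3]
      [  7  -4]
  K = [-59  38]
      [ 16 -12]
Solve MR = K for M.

Right-multiplying both sides by R⁻¹ gives M = KR⁻¹.
det R = 5; the adjugate gives R⁻¹ = [[-4/5, 3/5], [-7/5, 4/5]].
M = KR⁻¹ = [[-59, 38], [16, -12]] · [[-4/5, 3/5], [-7/5, 4/5]] = [[-6, -5], [4, 0]].

M = [[-6, -5], [4, 0]]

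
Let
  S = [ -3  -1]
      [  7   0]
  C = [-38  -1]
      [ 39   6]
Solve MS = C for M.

M = [[1, -5], [-6, 3]]

Right-multiplying both sides by S⁻¹ gives M = CS⁻¹.
det S = 7; the adjugate gives S⁻¹ = [[0, 1/7], [-1, -3/7]].
M = CS⁻¹ = [[-38, -1], [39, 6]] · [[0, 1/7], [-1, -3/7]] = [[1, -5], [-6, 3]].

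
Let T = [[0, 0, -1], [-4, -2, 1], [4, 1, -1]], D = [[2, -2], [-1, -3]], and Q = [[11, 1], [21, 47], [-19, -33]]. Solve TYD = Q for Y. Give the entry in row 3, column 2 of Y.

Isolating Y: multiply by T⁻¹ from the left and D⁻¹ from the right, so Y = T⁻¹QD⁻¹.
T has determinant -4; T⁻¹ = [[-1/4, 1/4, 1/2], [0, -1, -1], [-1, 0, 0]].
det D = -8; the adjugate gives D⁻¹ = [[3/8, -1/4], [-1/8, -1/4]].
T⁻¹Q = [[-7, -5], [-2, -14], [-11, -1]].
Y = (T⁻¹Q)D⁻¹ = [[-2, 3], [1, 4], [-4, 3]].

3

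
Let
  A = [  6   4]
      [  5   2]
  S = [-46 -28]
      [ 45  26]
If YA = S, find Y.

Y = [[-6, -2], [5, 3]]

Since A sits to the right of Y, Y = SA⁻¹.
det A = -8; the adjugate gives A⁻¹ = [[-1/4, 1/2], [5/8, -3/4]].
Y = SA⁻¹ = [[-46, -28], [45, 26]] · [[-1/4, 1/2], [5/8, -3/4]] = [[-6, -2], [5, 3]].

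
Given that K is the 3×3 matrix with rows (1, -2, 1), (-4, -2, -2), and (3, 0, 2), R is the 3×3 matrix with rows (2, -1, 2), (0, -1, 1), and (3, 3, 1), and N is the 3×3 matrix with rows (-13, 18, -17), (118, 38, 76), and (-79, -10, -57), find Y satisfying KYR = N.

Y = [[-5, 0, -5], [1, -1, -3], [-4, 0, 2]]

Y = K⁻¹NR⁻¹ (apply K⁻¹ on the left and R⁻¹ on the right).
det K = -2, so K⁻¹ = [[2, -2, -3], [-1, 1/2, 1], [-3, 3, 5]].
det R = -5; the adjugate gives R⁻¹ = [[4/5, -7/5, -1/5], [-3/5, 4/5, 2/5], [-3/5, 9/5, 2/5]].
K⁻¹N = [[-25, -10, -15], [-7, -9, -2], [-2, 10, -6]].
Y = (K⁻¹N)R⁻¹ = [[-5, 0, -5], [1, -1, -3], [-4, 0, 2]].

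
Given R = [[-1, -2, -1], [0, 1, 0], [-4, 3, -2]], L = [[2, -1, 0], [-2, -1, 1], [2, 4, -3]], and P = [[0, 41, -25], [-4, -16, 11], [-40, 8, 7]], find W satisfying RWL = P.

W = [[5, -2, -4], [1, -1, -4], [0, 2, 3]]

Isolating W: multiply by R⁻¹ from the left and L⁻¹ from the right, so W = R⁻¹PL⁻¹.
det R = -2; the adjugate gives R⁻¹ = [[1, 7/2, -1/2], [0, 1, 0], [-2, -11/2, 1/2]].
det L = 2, so L⁻¹ = [[-1/2, -3/2, -1/2], [-2, -3, -1], [-3, -5, -2]].
R⁻¹P = [[6, -19, 10], [-4, -16, 11], [2, 10, -7]].
W = (R⁻¹P)L⁻¹ = [[5, -2, -4], [1, -1, -4], [0, 2, 3]].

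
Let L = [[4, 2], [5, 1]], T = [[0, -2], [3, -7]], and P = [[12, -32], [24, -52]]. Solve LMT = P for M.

Left-multiply by L⁻¹ and right-multiply by T⁻¹: M = L⁻¹PT⁻¹.
det L = -6; the adjugate gives L⁻¹ = [[-1/6, 1/3], [5/6, -2/3]].
det T = 6; the adjugate gives T⁻¹ = [[-7/6, 1/3], [-1/2, 0]].
L⁻¹P = [[6, -12], [-6, 8]].
M = (L⁻¹P)T⁻¹ = [[-1, 2], [3, -2]].

M = [[-1, 2], [3, -2]]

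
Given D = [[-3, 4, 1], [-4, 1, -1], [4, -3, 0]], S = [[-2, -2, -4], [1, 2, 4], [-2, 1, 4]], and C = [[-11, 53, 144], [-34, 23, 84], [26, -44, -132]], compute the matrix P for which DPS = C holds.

P = D⁻¹CS⁻¹ (apply D⁻¹ on the left and S⁻¹ on the right).
det D = 1, so D⁻¹ = [[-3, -3, -5], [-4, -4, -7], [8, 7, 13]].
S has determinant -4; S⁻¹ = [[-1, -1, 0], [3, 4, -1], [-5/4, -3/2, 1/2]].
D⁻¹C = [[5, -8, -24], [-2, 4, 12], [12, 13, 24]].
P = (D⁻¹C)S⁻¹ = [[1, -1, -4], [-1, 0, 2], [-3, 4, -1]].

P = [[1, -1, -4], [-1, 0, 2], [-3, 4, -1]]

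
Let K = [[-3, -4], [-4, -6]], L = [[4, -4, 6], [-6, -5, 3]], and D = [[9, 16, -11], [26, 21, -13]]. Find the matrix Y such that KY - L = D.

KY = D + L = [[13, 12, -5], [20, 16, -10]].
Since K multiplies Y on the left, Y = K⁻¹(D + L).
det K = 2, so K⁻¹ = [[-3, 2], [2, -3/2]].
Y = K⁻¹(D + L) = [[1, -4, -5], [-4, 0, 5]].

Y = [[1, -4, -5], [-4, 0, 5]]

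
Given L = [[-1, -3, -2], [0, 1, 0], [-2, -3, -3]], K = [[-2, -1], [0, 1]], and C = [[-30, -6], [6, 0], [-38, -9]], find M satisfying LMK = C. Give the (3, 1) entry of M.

-2

Isolating M: multiply by L⁻¹ from the left and K⁻¹ from the right, so M = L⁻¹CK⁻¹.
det L = -1; the adjugate gives L⁻¹ = [[3, 3, -2], [0, 1, 0], [-2, -3, 1]].
K has determinant -2; K⁻¹ = [[-1/2, -1/2], [0, 1]].
L⁻¹C = [[4, 0], [6, 0], [4, 3]].
M = (L⁻¹C)K⁻¹ = [[-2, -2], [-3, -3], [-2, 1]].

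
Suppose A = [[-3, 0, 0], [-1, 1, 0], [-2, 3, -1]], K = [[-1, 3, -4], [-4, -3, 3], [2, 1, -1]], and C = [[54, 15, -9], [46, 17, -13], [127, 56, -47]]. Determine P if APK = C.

P = A⁻¹CK⁻¹ (apply A⁻¹ on the left and K⁻¹ on the right).
A has determinant 3; A⁻¹ = [[-1/3, 0, 0], [-1/3, 1, 0], [-1/3, 3, -1]].
det K = -2; the adjugate gives K⁻¹ = [[0, 1/2, 3/2], [-1, -9/2, -19/2], [-1, -7/2, -15/2]].
A⁻¹C = [[-18, -5, 3], [28, 12, -10], [-7, -10, 11]].
P = (A⁻¹C)K⁻¹ = [[2, 3, -2], [-2, -5, 3], [-1, 3, 2]].

P = [[2, 3, -2], [-2, -5, 3], [-1, 3, 2]]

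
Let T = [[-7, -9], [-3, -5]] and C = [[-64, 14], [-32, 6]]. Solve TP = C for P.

P = [[4, -2], [4, 0]]

Since T multiplies P on the left, P = T⁻¹C.
det T = 8; the adjugate gives T⁻¹ = [[-5/8, 9/8], [3/8, -7/8]].
P = T⁻¹C = [[-5/8, 9/8], [3/8, -7/8]] · [[-64, 14], [-32, 6]] = [[4, -2], [4, 0]].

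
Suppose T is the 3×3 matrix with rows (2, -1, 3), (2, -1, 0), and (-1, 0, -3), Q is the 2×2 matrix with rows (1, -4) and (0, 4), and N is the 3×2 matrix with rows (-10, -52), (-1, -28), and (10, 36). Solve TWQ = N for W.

Isolating W: multiply by T⁻¹ from the left and Q⁻¹ from the right, so W = T⁻¹NQ⁻¹.
det T = -3, so T⁻¹ = [[-1, 1, -1], [-2, 1, -2], [1/3, -1/3, 0]].
det Q = 4, so Q⁻¹ = [[1, 1], [0, 1/4]].
T⁻¹N = [[-1, -12], [-1, 4], [-3, -8]].
W = (T⁻¹N)Q⁻¹ = [[-1, -4], [-1, 0], [-3, -5]].

W = [[-1, -4], [-1, 0], [-3, -5]]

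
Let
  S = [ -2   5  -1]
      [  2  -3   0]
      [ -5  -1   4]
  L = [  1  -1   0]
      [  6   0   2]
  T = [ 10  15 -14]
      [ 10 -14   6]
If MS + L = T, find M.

MS = T − L = [[9, 16, -14], [4, -14, 4]].
S is on the right of M, so right-multiply by S⁻¹: M = (T − L)S⁻¹.
det S = 1; the adjugate gives S⁻¹ = [[-12, -19, -3], [-8, -13, -2], [-17, -27, -4]].
M = (T − L)S⁻¹ = [[2, -1, -3], [-4, -2, 0]].

M = [[2, -1, -3], [-4, -2, 0]]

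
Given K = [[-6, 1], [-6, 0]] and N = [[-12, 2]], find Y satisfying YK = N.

Y = [[2, 0]]

Since K sits to the right of Y, Y = NK⁻¹.
det K = 6; the adjugate gives K⁻¹ = [[0, -1/6], [1, -1]].
Y = NK⁻¹ = [[-12, 2]] · [[0, -1/6], [1, -1]] = [[2, 0]].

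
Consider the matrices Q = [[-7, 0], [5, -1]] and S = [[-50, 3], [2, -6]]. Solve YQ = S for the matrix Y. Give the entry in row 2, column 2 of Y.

6

Right-multiplying both sides by Q⁻¹ gives Y = SQ⁻¹.
det Q = 7; the adjugate gives Q⁻¹ = [[-1/7, 0], [-5/7, -1]].
Y = SQ⁻¹ = [[-50, 3], [2, -6]] · [[-1/7, 0], [-5/7, -1]] = [[5, -3], [4, 6]].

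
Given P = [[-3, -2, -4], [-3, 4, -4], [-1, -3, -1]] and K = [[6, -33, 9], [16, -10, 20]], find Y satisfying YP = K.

Since P sits to the right of Y, Y = KP⁻¹.
det P = -6, so P⁻¹ = [[8/3, -5/3, -4], [-1/6, 1/6, 0], [-13/6, 7/6, 3]].
Y = KP⁻¹ = [[6, -33, 9], [16, -10, 20]] · [[8/3, -5/3, -4], [-1/6, 1/6, 0], [-13/6, 7/6, 3]] = [[2, -5, 3], [1, -5, -4]].

Y = [[2, -5, 3], [1, -5, -4]]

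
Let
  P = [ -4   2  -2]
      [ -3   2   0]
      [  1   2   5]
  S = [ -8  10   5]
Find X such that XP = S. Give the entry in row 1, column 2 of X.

-3

Right-multiplying both sides by P⁻¹ gives X = SP⁻¹.
det P = 6, so P⁻¹ = [[5/3, -7/3, 2/3], [5/2, -3, 1], [-4/3, 5/3, -1/3]].
X = SP⁻¹ = [[-8, 10, 5]] · [[5/3, -7/3, 2/3], [5/2, -3, 1], [-4/3, 5/3, -1/3]] = [[5, -3, 3]].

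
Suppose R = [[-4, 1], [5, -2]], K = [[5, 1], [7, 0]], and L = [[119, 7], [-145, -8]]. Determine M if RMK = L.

Isolating M: multiply by R⁻¹ from the left and K⁻¹ from the right, so M = R⁻¹LK⁻¹.
det R = 3; the adjugate gives R⁻¹ = [[-2/3, -1/3], [-5/3, -4/3]].
det K = -7, so K⁻¹ = [[0, 1/7], [1, -5/7]].
R⁻¹L = [[-31, -2], [-5, -1]].
M = (R⁻¹L)K⁻¹ = [[-2, -3], [-1, 0]].

M = [[-2, -3], [-1, 0]]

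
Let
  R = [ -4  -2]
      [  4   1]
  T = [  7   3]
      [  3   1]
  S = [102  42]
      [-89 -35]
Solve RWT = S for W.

Left-multiply by R⁻¹ and right-multiply by T⁻¹: W = R⁻¹ST⁻¹.
R has determinant 4; R⁻¹ = [[1/4, 1/2], [-1, -1]].
det T = -2, so T⁻¹ = [[-1/2, 3/2], [3/2, -7/2]].
R⁻¹S = [[-19, -7], [-13, -7]].
W = (R⁻¹S)T⁻¹ = [[-1, -4], [-4, 5]].

W = [[-1, -4], [-4, 5]]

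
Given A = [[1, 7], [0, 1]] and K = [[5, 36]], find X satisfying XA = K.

Right-multiplying both sides by A⁻¹ gives X = KA⁻¹.
det A = 1, so A⁻¹ = [[1, -7], [0, 1]].
X = KA⁻¹ = [[5, 36]] · [[1, -7], [0, 1]] = [[5, 1]].

X = [[5, 1]]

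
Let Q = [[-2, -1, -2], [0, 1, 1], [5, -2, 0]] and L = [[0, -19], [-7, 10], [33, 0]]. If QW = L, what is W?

Since Q multiplies W on the left, W = Q⁻¹L.
Q has determinant 1; Q⁻¹ = [[2, 4, 1], [5, 10, 2], [-5, -9, -2]].
W = Q⁻¹L = [[2, 4, 1], [5, 10, 2], [-5, -9, -2]] · [[0, -19], [-7, 10], [33, 0]] = [[5, 2], [-4, 5], [-3, 5]].

W = [[5, 2], [-4, 5], [-3, 5]]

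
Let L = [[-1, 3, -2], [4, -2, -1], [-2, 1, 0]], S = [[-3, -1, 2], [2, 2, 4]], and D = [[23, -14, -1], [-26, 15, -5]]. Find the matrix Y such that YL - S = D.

Y = [[-2, 3, -3], [2, -3, 5]]

YL = D + S = [[20, -15, 1], [-24, 17, -1]].
Since L sits to the right of Y, Y = (D + S)L⁻¹.
det L = 5; the adjugate gives L⁻¹ = [[1/5, -2/5, -7/5], [2/5, -4/5, -9/5], [0, -1, -2]].
Y = (D + S)L⁻¹ = [[-2, 3, -3], [2, -3, 5]].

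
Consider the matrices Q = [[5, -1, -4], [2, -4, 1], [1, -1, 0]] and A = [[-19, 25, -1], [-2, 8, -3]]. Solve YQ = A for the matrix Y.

Y = [[-1, -5, -4], [0, -3, 4]]

Right-multiplying both sides by Q⁻¹ gives Y = AQ⁻¹.
det Q = -4; the adjugate gives Q⁻¹ = [[-1/4, -1, 17/4], [-1/4, -1, 13/4], [-1/2, -1, 9/2]].
Y = AQ⁻¹ = [[-19, 25, -1], [-2, 8, -3]] · [[-1/4, -1, 17/4], [-1/4, -1, 13/4], [-1/2, -1, 9/2]] = [[-1, -5, -4], [0, -3, 4]].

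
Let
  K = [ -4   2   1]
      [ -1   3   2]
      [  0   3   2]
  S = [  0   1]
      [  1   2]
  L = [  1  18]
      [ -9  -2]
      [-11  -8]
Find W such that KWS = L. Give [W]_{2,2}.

Left-multiply by K⁻¹ and right-multiply by S⁻¹: W = K⁻¹LS⁻¹.
det K = 1, so K⁻¹ = [[0, -1, 1], [2, -8, 7], [-3, 12, -10]].
S has determinant -1; S⁻¹ = [[-2, 1], [1, 0]].
K⁻¹L = [[-2, -6], [-3, -4], [-1, 2]].
W = (K⁻¹L)S⁻¹ = [[-2, -2], [2, -3], [4, -1]].

-3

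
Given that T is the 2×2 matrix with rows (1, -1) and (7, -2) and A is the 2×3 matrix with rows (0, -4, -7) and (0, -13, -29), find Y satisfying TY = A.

Y = [[0, -1, -3], [0, 3, 4]]

Left-multiplying both sides by T⁻¹ gives Y = T⁻¹A.
T has determinant 5; T⁻¹ = [[-2/5, 1/5], [-7/5, 1/5]].
Y = T⁻¹A = [[-2/5, 1/5], [-7/5, 1/5]] · [[0, -4, -7], [0, -13, -29]] = [[0, -1, -3], [0, 3, 4]].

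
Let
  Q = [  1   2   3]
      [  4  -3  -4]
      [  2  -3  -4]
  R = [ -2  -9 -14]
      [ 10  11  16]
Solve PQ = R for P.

Q is on the right of P, so right-multiply by Q⁻¹: P = RQ⁻¹.
det Q = -2, so Q⁻¹ = [[0, 1/2, -1/2], [-4, 5, -8], [3, -7/2, 11/2]].
P = RQ⁻¹ = [[-2, -9, -14], [10, 11, 16]] · [[0, 1/2, -1/2], [-4, 5, -8], [3, -7/2, 11/2]] = [[-6, 3, -4], [4, 4, -5]].

P = [[-6, 3, -4], [4, 4, -5]]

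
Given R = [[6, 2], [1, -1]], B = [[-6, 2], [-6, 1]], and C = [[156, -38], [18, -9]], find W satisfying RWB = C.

W = R⁻¹CB⁻¹ (apply R⁻¹ on the left and B⁻¹ on the right).
det R = -8; the adjugate gives R⁻¹ = [[1/8, 1/4], [1/8, -3/4]].
det B = 6; the adjugate gives B⁻¹ = [[1/6, -1/3], [1, -1]].
R⁻¹C = [[24, -7], [6, 2]].
W = (R⁻¹C)B⁻¹ = [[-3, -1], [3, -4]].

W = [[-3, -1], [3, -4]]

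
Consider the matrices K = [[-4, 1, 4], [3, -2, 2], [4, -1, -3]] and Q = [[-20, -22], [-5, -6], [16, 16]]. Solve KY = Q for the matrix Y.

Y = [[1, -2], [0, -6], [-4, -6]]

Left-multiplying both sides by K⁻¹ gives Y = K⁻¹Q.
det K = 5; the adjugate gives K⁻¹ = [[8/5, -1/5, 2], [17/5, -4/5, 4], [1, 0, 1]].
Y = K⁻¹Q = [[8/5, -1/5, 2], [17/5, -4/5, 4], [1, 0, 1]] · [[-20, -22], [-5, -6], [16, 16]] = [[1, -2], [0, -6], [-4, -6]].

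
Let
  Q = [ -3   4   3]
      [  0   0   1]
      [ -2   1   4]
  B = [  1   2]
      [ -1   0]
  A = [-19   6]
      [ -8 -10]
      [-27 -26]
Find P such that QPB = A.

Isolating P: multiply by Q⁻¹ from the left and B⁻¹ from the right, so P = Q⁻¹AB⁻¹.
det Q = -5; the adjugate gives Q⁻¹ = [[1/5, 13/5, -4/5], [2/5, 6/5, -3/5], [0, 1, 0]].
det B = 2; the adjugate gives B⁻¹ = [[0, -1], [1/2, 1/2]].
Q⁻¹A = [[-3, -4], [-1, 6], [-8, -10]].
P = (Q⁻¹A)B⁻¹ = [[-2, 1], [3, 4], [-5, 3]].

P = [[-2, 1], [3, 4], [-5, 3]]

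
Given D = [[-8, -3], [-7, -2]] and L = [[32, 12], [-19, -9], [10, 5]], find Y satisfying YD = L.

Y = [[-4, 0], [5, -3], [-3, 2]]

Since D sits to the right of Y, Y = LD⁻¹.
det D = -5, so D⁻¹ = [[2/5, -3/5], [-7/5, 8/5]].
Y = LD⁻¹ = [[32, 12], [-19, -9], [10, 5]] · [[2/5, -3/5], [-7/5, 8/5]] = [[-4, 0], [5, -3], [-3, 2]].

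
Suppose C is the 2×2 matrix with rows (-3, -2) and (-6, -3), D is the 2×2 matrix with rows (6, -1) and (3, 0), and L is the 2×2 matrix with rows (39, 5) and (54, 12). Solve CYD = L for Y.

Left-multiply by C⁻¹ and right-multiply by D⁻¹: Y = C⁻¹LD⁻¹.
det C = -3; the adjugate gives C⁻¹ = [[1, -2/3], [-2, 1]].
det D = 3, so D⁻¹ = [[0, 1/3], [-1, 2]].
C⁻¹L = [[3, -3], [-24, 2]].
Y = (C⁻¹L)D⁻¹ = [[3, -5], [-2, -4]].

Y = [[3, -5], [-2, -4]]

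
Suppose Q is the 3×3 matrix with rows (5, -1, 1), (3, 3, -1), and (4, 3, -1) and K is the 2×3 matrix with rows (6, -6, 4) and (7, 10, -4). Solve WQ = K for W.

Q is on the right of W, so right-multiply by Q⁻¹: W = KQ⁻¹.
det Q = -2, so Q⁻¹ = [[0, -1, 1], [1/2, 9/2, -4], [3/2, 19/2, -9]].
W = KQ⁻¹ = [[6, -6, 4], [7, 10, -4]] · [[0, -1, 1], [1/2, 9/2, -4], [3/2, 19/2, -9]] = [[3, 5, -6], [-1, 0, 3]].

W = [[3, 5, -6], [-1, 0, 3]]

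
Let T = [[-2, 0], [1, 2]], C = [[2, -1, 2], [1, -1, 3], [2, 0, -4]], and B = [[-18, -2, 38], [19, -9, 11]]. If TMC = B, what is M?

M = [[4, -5, 3], [0, 5, 0]]

Isolating M: multiply by T⁻¹ from the left and C⁻¹ from the right, so M = T⁻¹BC⁻¹.
det T = -4, so T⁻¹ = [[-1/2, 0], [1/4, 1/2]].
C has determinant 2; C⁻¹ = [[2, -2, -1/2], [5, -6, -2], [1, -1, -1/2]].
T⁻¹B = [[9, 1, -19], [5, -5, 15]].
M = (T⁻¹B)C⁻¹ = [[4, -5, 3], [0, 5, 0]].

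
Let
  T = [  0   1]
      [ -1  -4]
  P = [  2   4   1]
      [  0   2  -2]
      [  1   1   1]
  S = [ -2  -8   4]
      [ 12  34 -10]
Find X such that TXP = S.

X = [[0, 1, -4], [0, -3, -2]]

X = T⁻¹SP⁻¹ (apply T⁻¹ on the left and P⁻¹ on the right).
det T = 1, so T⁻¹ = [[-4, -1], [1, 0]].
det P = -2, so P⁻¹ = [[-2, 3/2, 5], [1, -1/2, -2], [1, -1, -2]].
T⁻¹S = [[-4, -2, -6], [-2, -8, 4]].
X = (T⁻¹S)P⁻¹ = [[0, 1, -4], [0, -3, -2]].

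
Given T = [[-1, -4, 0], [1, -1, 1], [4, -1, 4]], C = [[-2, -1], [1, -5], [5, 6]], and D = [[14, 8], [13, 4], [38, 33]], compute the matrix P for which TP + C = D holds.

TP = D − C = [[16, 9], [12, 9], [33, 27]].
Left-multiplying both sides by T⁻¹ gives P = T⁻¹(D − C).
det T = 3; the adjugate gives T⁻¹ = [[-1, 16/3, -4/3], [0, -4/3, 1/3], [1, -17/3, 5/3]].
P = T⁻¹(D − C) = [[4, 3], [-5, -3], [3, 3]].

P = [[4, 3], [-5, -3], [3, 3]]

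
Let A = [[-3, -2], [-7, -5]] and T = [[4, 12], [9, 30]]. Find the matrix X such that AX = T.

Left-multiplying both sides by A⁻¹ gives X = A⁻¹T.
det A = 1; the adjugate gives A⁻¹ = [[-5, 2], [7, -3]].
X = A⁻¹T = [[-5, 2], [7, -3]] · [[4, 12], [9, 30]] = [[-2, 0], [1, -6]].

X = [[-2, 0], [1, -6]]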